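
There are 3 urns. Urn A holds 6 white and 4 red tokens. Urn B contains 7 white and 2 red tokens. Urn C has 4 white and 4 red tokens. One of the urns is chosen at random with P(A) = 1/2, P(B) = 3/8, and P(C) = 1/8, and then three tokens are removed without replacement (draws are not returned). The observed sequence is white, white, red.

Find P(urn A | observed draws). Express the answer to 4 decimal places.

The likelihood of the observed sequence under each hypothesis: P(data | urn A) = (6/10)(5/9)(4/8) = 1/6; P(data | urn B) = (7/9)(6/8)(2/7) = 1/6; P(data | urn C) = (4/8)(3/7)(4/6) = 1/7.
Weighting by the prior gives 1/2 · 1/6 = 1/12, 3/8 · 1/6 = 1/16, 1/8 · 1/7 = 1/56; these sum to 55/336.
So P(urn A | data) = (1/12) / (55/336) = 28/55.

0.5091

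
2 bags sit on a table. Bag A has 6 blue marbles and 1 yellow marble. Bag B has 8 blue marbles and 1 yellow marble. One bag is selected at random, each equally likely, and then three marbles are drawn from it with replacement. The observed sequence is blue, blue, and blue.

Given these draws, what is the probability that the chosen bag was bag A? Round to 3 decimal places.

For each hypothesis, P(data | H) works out to: P(data | bag A) = (6/7)(6/7)(6/7) = 0.62974; P(data | bag B) = (8/9)(8/9)(8/9) = 0.70233.
Multiplying each by its prior: 1/2 · 0.62974 = 0.31487, 1/2 · 0.70233 = 0.35117; with total 0.66603.
So P(bag A | data) = (0.31487) / (0.66603) = 0.47275.

0.473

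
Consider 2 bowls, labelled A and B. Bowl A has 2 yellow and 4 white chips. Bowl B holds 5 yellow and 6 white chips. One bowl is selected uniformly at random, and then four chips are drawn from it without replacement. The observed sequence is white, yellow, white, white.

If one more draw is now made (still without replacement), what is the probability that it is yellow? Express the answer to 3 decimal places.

For each hypothesis, P(data | H) works out to: P(data | bowl A) = (4/6)(2/5)(3/4)(2/3) = 2/15; P(data | bowl B) = (6/11)(5/10)(5/9)(4/8) = 5/66.
Weighting by the prior gives 1/2 · 2/15 = 1/15, 1/2 · 5/66 = 5/132; with total 23/220.
Normalising, the posterior is P(bowl A | data) = 44/69, P(bowl B | data) = 25/69.
The predictive probability is P(yellow next | data) = (1/2)(44/69) + (4/7)(25/69) = 254/483.

0.526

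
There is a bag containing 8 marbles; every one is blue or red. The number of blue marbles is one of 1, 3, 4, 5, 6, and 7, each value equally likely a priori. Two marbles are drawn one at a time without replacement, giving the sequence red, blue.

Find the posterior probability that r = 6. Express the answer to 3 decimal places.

The likelihood of the observed sequence under each hypothesis: P(data | r = 1) = (7/8)(1/7) = 1/8; P(data | r = 3) = (5/8)(3/7) = 15/56; P(data | r = 4) = (4/8)(4/7) = 2/7; P(data | r = 5) = (3/8)(5/7) = 15/56; P(data | r = 6) = (2/8)(6/7) = 3/14; P(data | r = 7) = (1/8)(7/7) = 1/8.
Weighting by the prior gives 1/6 · 1/8 = 1/48, 1/6 · 15/56 = 5/112, 1/6 · 2/7 = 1/21, 1/6 · 15/56 = 5/112, 1/6 · 3/14 = 1/28, 1/6 · 1/8 = 1/48; these sum to 3/14.
So P(r = 6 | data) = (1/28) / (3/14) = 1/6.

0.167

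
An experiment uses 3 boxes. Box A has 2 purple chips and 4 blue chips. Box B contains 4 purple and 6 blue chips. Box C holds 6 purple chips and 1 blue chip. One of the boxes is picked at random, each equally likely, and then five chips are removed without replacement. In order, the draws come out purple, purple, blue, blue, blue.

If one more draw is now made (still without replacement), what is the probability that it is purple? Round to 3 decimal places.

0.167

For each hypothesis, P(data | H) works out to: P(data | box A) = (2/6)(1/5)(4/4)(3/3)(2/2) = 1/15; P(data | box B) = (4/10)(3/9)(6/8)(5/7)(4/6) = 1/21; P(data | box C) = (6/7)(5/6)(1/5)(0/4) = 0.
Multiplying each by its prior: 1/3 · 1/15 = 1/45, 1/3 · 1/21 = 1/63, 1/3 · 0 = 0; these sum to 4/105.
Normalising, the posterior is P(box A | data) = 7/12, P(box B | data) = 5/12, P(box C | data) = 0.
The predictive probability is P(purple next | data) = (0)(7/12) + (2/5)(5/12) = 1/6.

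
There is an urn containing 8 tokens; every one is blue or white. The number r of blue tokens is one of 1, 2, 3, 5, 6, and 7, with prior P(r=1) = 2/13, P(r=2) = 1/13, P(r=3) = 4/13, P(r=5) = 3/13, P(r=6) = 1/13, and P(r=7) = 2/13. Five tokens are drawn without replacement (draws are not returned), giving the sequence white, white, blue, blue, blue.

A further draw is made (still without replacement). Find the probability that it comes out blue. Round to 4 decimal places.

Under each hypothesis, the probability of the observed sequence is: P(data | r = 1) = (7/8)(6/7)(1/6)(0/5) = 0; P(data | r = 2) = (6/8)(5/7)(2/6)(1/5)(0/4) = 0; P(data | r = 3) = (5/8)(4/7)(3/6)(2/5)(1/4) = 1/56; P(data | r = 5) = (3/8)(2/7)(5/6)(4/5)(3/4) = 3/56; P(data | r = 6) = (2/8)(1/7)(6/6)(5/5)(4/4) = 1/28; P(data | r = 7) = (1/8)(0/7) = 0.
The prior-weighted likelihoods are 2/13 · 0 = 0, 1/13 · 0 = 0, 4/13 · 1/56 = 1/182, 3/13 · 3/56 = 9/728, 1/13 · 1/28 = 1/364, 2/13 · 0 = 0; summing to 15/728.
Dividing through by the total gives posterior P(r = 1 | data) = 0, P(r = 2 | data) = 0, P(r = 3 | data) = 4/15, P(r = 5 | data) = 3/5, P(r = 6 | data) = 2/15, P(r = 7 | data) = 0.
Averaging over the posterior, P(blue next | data) = (0)(4/15) + (2/3)(3/5) + (1)(2/15) = 8/15.

0.5333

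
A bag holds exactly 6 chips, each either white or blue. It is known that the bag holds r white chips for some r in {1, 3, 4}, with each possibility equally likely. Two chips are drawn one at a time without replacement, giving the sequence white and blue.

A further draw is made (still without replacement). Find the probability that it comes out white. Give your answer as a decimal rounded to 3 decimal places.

For each hypothesis, P(data | H) works out to: P(data | r = 1) = (1/6)(5/5) = 1/6; P(data | r = 3) = (3/6)(3/5) = 3/10; P(data | r = 4) = (4/6)(2/5) = 4/15.
Weighting by the prior gives 1/3 · 1/6 = 1/18, 1/3 · 3/10 = 1/10, 1/3 · 4/15 = 4/45; these sum to 11/45.
Normalising, the posterior is P(r = 1 | data) = 5/22, P(r = 3 | data) = 9/22, P(r = 4 | data) = 4/11.
Averaging over the posterior, P(white next | data) = (0)(5/22) + (1/2)(9/22) + (3/4)(4/11) = 21/44.

0.477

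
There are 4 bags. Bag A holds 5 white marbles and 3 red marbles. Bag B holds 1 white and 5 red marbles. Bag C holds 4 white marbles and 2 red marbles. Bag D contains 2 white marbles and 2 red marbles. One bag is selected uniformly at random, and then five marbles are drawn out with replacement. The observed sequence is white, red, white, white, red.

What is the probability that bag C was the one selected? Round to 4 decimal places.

0.3237

Compute the likelihood of the observed sequence for each case: P(data | bag A) = (5/8)(3/8)(5/8)(5/8)(3/8) = 0.034332; P(data | bag B) = (1/6)(5/6)(1/6)(1/6)(5/6) = 0.003215; P(data | bag C) = (4/6)(2/6)(4/6)(4/6)(2/6) = 0.032922; P(data | bag D) = (2/4)(2/4)(2/4)(2/4)(2/4) = 0.03125.
The prior-weighted likelihoods are 1/4 · 0.034332 = 0.0085831, 1/4 · 0.003215 = 0.00080376, 1/4 · 0.032922 = 0.0082305, 1/4 · 0.03125 = 0.0078125; summing to 0.02543.
So P(bag C | data) = (0.0082305) / (0.02543) = 0.32365.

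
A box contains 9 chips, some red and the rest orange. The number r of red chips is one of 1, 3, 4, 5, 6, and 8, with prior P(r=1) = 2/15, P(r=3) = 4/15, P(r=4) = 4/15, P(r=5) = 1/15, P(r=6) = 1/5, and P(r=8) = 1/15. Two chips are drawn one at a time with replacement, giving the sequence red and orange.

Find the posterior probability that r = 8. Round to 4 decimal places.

For each hypothesis, P(data | H) works out to: P(data | r = 1) = (1/9)(8/9) = 0.098765; P(data | r = 3) = (3/9)(6/9) = 0.22222; P(data | r = 4) = (4/9)(5/9) = 0.24691; P(data | r = 5) = (5/9)(4/9) = 0.24691; P(data | r = 6) = (6/9)(3/9) = 0.22222; P(data | r = 8) = (8/9)(1/9) = 0.098765.
The prior-weighted likelihoods are 2/15 · 0.098765 = 0.013169, 4/15 · 0.22222 = 0.059259, 4/15 · 0.24691 = 0.065844, 1/15 · 0.24691 = 0.016461, 1/5 · 0.22222 = 0.044444, 1/15 · 0.098765 = 0.0065844; these sum to 0.20576.
By Bayes' rule, P(r = 8 | data) = (0.0065844) / (0.20576) = 0.032.

0.0320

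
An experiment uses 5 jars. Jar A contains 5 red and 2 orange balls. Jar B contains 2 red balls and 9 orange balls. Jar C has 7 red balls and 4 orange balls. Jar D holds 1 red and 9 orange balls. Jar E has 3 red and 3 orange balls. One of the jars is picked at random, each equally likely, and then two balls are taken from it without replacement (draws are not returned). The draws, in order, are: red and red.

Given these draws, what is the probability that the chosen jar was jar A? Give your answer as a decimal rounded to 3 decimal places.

0.442

Under each hypothesis, the probability of the observed sequence is: P(data | jar A) = (5/7)(4/6) = 10/21; P(data | jar B) = (2/11)(1/10) = 1/55; P(data | jar C) = (7/11)(6/10) = 21/55; P(data | jar D) = (1/10)(0/9) = 0; P(data | jar E) = (3/6)(2/5) = 1/5.
Weighting by the prior gives 1/5 · 10/21 = 2/21, 1/5 · 1/55 = 1/275, 1/5 · 21/55 = 21/275, 1/5 · 0 = 0, 1/5 · 1/5 = 1/25; with total 113/525.
So P(jar A | data) = (2/21) / (113/525) = 50/113.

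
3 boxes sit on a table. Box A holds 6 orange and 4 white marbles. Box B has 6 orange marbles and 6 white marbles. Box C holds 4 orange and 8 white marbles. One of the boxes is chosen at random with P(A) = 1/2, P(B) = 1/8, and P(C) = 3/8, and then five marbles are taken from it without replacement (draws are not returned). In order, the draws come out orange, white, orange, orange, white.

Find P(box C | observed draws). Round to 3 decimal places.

0.157

Compute the likelihood of the observed sequence for each case: P(data | box A) = (6/10)(4/9)(5/8)(4/7)(3/6) = 0.047619; P(data | box B) = (6/12)(6/11)(5/10)(4/9)(5/8) = 0.037879; P(data | box C) = (4/12)(8/11)(3/10)(2/9)(7/8) = 0.014141.
Multiplying each by its prior: 1/2 · 0.047619 = 0.02381, 1/8 · 0.037879 = 0.0047348, 3/8 · 0.014141 = 0.005303; summing to 0.033847.
So P(box C | data) = (0.005303) / (0.033847) = 0.15667.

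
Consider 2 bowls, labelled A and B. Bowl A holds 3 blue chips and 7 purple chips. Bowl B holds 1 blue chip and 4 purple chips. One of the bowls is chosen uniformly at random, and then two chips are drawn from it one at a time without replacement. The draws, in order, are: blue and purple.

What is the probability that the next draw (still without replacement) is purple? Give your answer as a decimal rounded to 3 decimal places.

Compute the likelihood of the observed sequence for each case: P(data | bowl A) = (3/10)(7/9) = 7/30; P(data | bowl B) = (1/5)(4/4) = 1/5.
Weighting by the prior gives 1/2 · 7/30 = 7/60, 1/2 · 1/5 = 1/10; these sum to 13/60.
The posterior is then P(bowl A | data) = 7/13, P(bowl B | data) = 6/13.
The predictive probability is P(purple next | data) = (3/4)(7/13) + (1)(6/13) = 45/52.

0.865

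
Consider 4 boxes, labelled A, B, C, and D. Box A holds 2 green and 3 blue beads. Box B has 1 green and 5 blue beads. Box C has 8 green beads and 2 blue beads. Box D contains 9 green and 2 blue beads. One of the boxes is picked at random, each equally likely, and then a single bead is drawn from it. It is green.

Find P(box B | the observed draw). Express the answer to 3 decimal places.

0.076

Compute the likelihood of this draw for each case: P(data | box A) = (2/5) = 0.4; P(data | box B) = (1/6) = 0.16667; P(data | box C) = (8/10) = 0.8; P(data | box D) = (9/11) = 0.81818.
Multiplying each by its prior: 1/4 · 0.4 = 0.1, 1/4 · 0.16667 = 0.041667, 1/4 · 0.8 = 0.2, 1/4 · 0.81818 = 0.20455; summing to 0.54621.
Therefore the posterior P(box B | data) = (0.041667) / (0.54621) = 0.076283.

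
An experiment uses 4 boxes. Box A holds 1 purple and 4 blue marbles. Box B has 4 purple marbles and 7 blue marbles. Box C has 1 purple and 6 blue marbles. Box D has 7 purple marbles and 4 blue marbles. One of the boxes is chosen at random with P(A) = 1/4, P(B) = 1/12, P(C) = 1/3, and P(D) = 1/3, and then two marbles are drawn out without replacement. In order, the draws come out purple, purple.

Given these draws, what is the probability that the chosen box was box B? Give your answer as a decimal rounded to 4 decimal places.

For each hypothesis, P(data | H) works out to: P(data | box A) = (1/5)(0/4) = 0; P(data | box B) = (4/11)(3/10) = 6/55; P(data | box C) = (1/7)(0/6) = 0; P(data | box D) = (7/11)(6/10) = 21/55.
Weighting by the prior gives 1/4 · 0 = 0, 1/12 · 6/55 = 1/110, 1/3 · 0 = 0, 1/3 · 21/55 = 7/55; with total 3/22.
So P(box B | data) = (1/110) / (3/22) = 1/15.

0.0667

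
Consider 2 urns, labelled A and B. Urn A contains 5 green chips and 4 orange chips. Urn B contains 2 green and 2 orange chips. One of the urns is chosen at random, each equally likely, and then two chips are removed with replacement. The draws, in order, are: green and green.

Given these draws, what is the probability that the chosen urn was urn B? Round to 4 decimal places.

Under each hypothesis, the probability of the observed sequence is: P(data | urn A) = (5/9)(5/9) = 25/81; P(data | urn B) = (2/4)(2/4) = 1/4.
Weighting by the prior gives 1/2 · 25/81 = 25/162, 1/2 · 1/4 = 1/8; summing to 181/648.
Therefore the posterior P(urn B | data) = (1/8) / (181/648) = 81/181.

0.4475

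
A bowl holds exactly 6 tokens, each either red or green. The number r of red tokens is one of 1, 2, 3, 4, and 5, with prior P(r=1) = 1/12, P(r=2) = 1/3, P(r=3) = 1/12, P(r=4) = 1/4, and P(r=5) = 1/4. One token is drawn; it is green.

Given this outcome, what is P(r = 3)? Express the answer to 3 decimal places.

0.091

For each hypothesis, P(data | H) works out to: P(data | r = 1) = (5/6) = 5/6; P(data | r = 2) = (4/6) = 2/3; P(data | r = 3) = (3/6) = 1/2; P(data | r = 4) = (2/6) = 1/3; P(data | r = 5) = (1/6) = 1/6.
Weighting by the prior gives 1/12 · 5/6 = 5/72, 1/3 · 2/3 = 2/9, 1/12 · 1/2 = 1/24, 1/4 · 1/3 = 1/12, 1/4 · 1/6 = 1/24; summing to 11/24.
Therefore the posterior P(r = 3 | data) = (1/24) / (11/24) = 1/11.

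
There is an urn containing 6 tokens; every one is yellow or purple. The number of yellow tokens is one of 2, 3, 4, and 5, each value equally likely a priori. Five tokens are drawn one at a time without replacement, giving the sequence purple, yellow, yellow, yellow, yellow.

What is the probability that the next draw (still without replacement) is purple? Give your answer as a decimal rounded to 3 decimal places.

Compute the likelihood of the observed sequence for each case: P(data | r = 2) = (4/6)(2/5)(1/4)(0/3) = 0; P(data | r = 3) = (3/6)(3/5)(2/4)(1/3)(0/2) = 0; P(data | r = 4) = (2/6)(4/5)(3/4)(2/3)(1/2) = 1/15; P(data | r = 5) = (1/6)(5/5)(4/4)(3/3)(2/2) = 1/6.
The prior-weighted likelihoods are 1/4 · 0 = 0, 1/4 · 0 = 0, 1/4 · 1/15 = 1/60, 1/4 · 1/6 = 1/24; these sum to 7/120.
Dividing through by the total gives posterior P(r = 2 | data) = 0, P(r = 3 | data) = 0, P(r = 4 | data) = 2/7, P(r = 5 | data) = 5/7.
The predictive probability is P(purple next | data) = (1)(2/7) + (0)(5/7) = 2/7.

0.286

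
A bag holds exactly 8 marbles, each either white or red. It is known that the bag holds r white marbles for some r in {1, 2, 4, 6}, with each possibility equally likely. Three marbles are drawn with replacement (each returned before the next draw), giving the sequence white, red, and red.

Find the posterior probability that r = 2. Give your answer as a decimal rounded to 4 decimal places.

0.3445

For each hypothesis, P(data | H) works out to: P(data | r = 1) = (1/8)(7/8)(7/8) = 0.095703; P(data | r = 2) = (2/8)(6/8)(6/8) = 0.14062; P(data | r = 4) = (4/8)(4/8)(4/8) = 0.125; P(data | r = 6) = (6/8)(2/8)(2/8) = 0.046875.
The prior-weighted likelihoods are 1/4 · 0.095703 = 0.023926, 1/4 · 0.14062 = 0.035156, 1/4 · 0.125 = 0.03125, 1/4 · 0.046875 = 0.011719; with total 0.10205.
Hence P(r = 2 | data) = (0.035156) / (0.10205) = 0.3445.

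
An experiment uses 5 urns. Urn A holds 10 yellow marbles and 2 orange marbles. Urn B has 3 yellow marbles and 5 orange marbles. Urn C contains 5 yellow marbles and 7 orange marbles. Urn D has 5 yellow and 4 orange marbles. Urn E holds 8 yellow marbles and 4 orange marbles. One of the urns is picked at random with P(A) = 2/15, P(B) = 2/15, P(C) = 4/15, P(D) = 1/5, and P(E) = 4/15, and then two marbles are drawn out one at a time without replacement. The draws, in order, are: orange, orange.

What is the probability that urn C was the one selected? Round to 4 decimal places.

0.4418

For each hypothesis, P(data | H) works out to: P(data | urn A) = (2/12)(1/11) = 1/66; P(data | urn B) = (5/8)(4/7) = 5/14; P(data | urn C) = (7/12)(6/11) = 7/22; P(data | urn D) = (4/9)(3/8) = 1/6; P(data | urn E) = (4/12)(3/11) = 1/11.
The prior-weighted likelihoods are 2/15 · 1/66 = 1/495, 2/15 · 5/14 = 1/21, 4/15 · 7/22 = 14/165, 1/5 · 1/6 = 1/30, 4/15 · 1/11 = 4/165; summing to 121/630.
By Bayes' rule, P(urn C | data) = (14/165) / (121/630) = 588/1331.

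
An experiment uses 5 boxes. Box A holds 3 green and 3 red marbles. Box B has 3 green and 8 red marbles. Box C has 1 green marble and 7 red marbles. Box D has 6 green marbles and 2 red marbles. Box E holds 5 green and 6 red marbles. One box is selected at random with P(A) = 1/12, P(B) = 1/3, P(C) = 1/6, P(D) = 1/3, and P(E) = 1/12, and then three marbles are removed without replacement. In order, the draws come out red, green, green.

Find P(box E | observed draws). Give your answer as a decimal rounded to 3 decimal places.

For each hypothesis, P(data | H) works out to: P(data | box A) = (3/6)(3/5)(2/4) = 0.15; P(data | box B) = (8/11)(3/10)(2/9) = 0.048485; P(data | box C) = (7/8)(1/7)(0/6) = 0; P(data | box D) = (2/8)(6/7)(5/6) = 0.17857; P(data | box E) = (6/11)(5/10)(4/9) = 0.12121.
Multiplying each by its prior: 1/12 · 0.15 = 0.0125, 1/3 · 0.048485 = 0.016162, 1/6 · 0 = 0, 1/3 · 0.17857 = 0.059524, 1/12 · 0.12121 = 0.010101; summing to 0.098286.
By Bayes' rule, P(box E | data) = (0.010101) / (0.098286) = 0.10277.

0.103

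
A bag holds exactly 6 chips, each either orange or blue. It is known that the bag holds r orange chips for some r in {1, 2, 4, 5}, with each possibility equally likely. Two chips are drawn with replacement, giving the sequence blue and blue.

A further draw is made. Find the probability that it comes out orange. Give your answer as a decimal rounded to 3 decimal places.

Compute the likelihood of the observed sequence for each case: P(data | r = 1) = (5/6)(5/6) = 25/36; P(data | r = 2) = (4/6)(4/6) = 4/9; P(data | r = 4) = (2/6)(2/6) = 1/9; P(data | r = 5) = (1/6)(1/6) = 1/36.
Weighting by the prior gives 1/4 · 25/36 = 25/144, 1/4 · 4/9 = 1/9, 1/4 · 1/9 = 1/36, 1/4 · 1/36 = 1/144; with total 23/72.
Dividing through by the total gives posterior P(r = 1 | data) = 25/46, P(r = 2 | data) = 8/23, P(r = 4 | data) = 2/23, P(r = 5 | data) = 1/46.
Averaging over the posterior, P(orange next | data) = (1/6)(25/46) + (1/3)(8/23) + (2/3)(2/23) + (5/6)(1/46) = 13/46.

0.283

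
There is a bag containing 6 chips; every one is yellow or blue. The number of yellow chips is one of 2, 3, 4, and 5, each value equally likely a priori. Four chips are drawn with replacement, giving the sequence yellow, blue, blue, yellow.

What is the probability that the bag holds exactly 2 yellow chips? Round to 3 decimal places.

0.274

Compute the likelihood of the observed sequence for each case: P(data | r = 2) = (2/6)(4/6)(4/6)(2/6) = 0.049383; P(data | r = 3) = (3/6)(3/6)(3/6)(3/6) = 0.0625; P(data | r = 4) = (4/6)(2/6)(2/6)(4/6) = 0.049383; P(data | r = 5) = (5/6)(1/6)(1/6)(5/6) = 0.01929.
Weighting by the prior gives 1/4 · 0.049383 = 0.012346, 1/4 · 0.0625 = 0.015625, 1/4 · 0.049383 = 0.012346, 1/4 · 0.01929 = 0.0048225; with total 0.045139.
By Bayes' rule, P(r = 2 | data) = (0.012346) / (0.045139) = 0.2735.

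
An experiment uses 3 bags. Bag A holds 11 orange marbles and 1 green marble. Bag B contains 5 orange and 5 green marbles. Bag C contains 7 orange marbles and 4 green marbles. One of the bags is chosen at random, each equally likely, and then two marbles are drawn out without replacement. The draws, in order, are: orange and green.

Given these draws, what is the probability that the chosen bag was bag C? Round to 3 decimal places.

For each hypothesis, P(data | H) works out to: P(data | bag A) = (11/12)(1/11) = 0.083333; P(data | bag B) = (5/10)(5/9) = 0.27778; P(data | bag C) = (7/11)(4/10) = 0.25455.
Multiplying each by its prior: 1/3 · 0.083333 = 0.027778, 1/3 · 0.27778 = 0.092593, 1/3 · 0.25455 = 0.084848; with total 0.20522.
So P(bag C | data) = (0.084848) / (0.20522) = 0.41345.

0.413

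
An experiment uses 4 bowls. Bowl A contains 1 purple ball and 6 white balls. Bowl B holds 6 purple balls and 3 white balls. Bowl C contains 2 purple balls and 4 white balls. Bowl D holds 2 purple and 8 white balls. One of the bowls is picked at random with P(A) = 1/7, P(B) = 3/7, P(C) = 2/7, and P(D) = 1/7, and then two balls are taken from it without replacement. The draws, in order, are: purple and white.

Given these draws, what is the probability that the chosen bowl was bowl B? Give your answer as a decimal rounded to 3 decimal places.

0.468

The likelihood of the observed sequence under each hypothesis: P(data | bowl A) = (1/7)(6/6) = 0.14286; P(data | bowl B) = (6/9)(3/8) = 0.25; P(data | bowl C) = (2/6)(4/5) = 0.26667; P(data | bowl D) = (2/10)(8/9) = 0.17778.
The prior-weighted likelihoods are 1/7 · 0.14286 = 0.020408, 3/7 · 0.25 = 0.10714, 2/7 · 0.26667 = 0.07619, 1/7 · 0.17778 = 0.025397; these sum to 0.22914.
By Bayes' rule, P(bowl B | data) = (0.10714) / (0.22914) = 0.46759.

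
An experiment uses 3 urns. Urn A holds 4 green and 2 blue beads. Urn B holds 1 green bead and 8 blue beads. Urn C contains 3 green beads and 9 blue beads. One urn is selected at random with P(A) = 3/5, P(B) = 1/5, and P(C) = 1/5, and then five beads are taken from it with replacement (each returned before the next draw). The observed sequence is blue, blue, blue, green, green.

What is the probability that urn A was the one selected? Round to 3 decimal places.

Compute the likelihood of the observed sequence for each case: P(data | urn A) = (2/6)(2/6)(2/6)(4/6)(4/6) = 0.016461; P(data | urn B) = (8/9)(8/9)(8/9)(1/9)(1/9) = 0.0086708; P(data | urn C) = (9/12)(9/12)(9/12)(3/12)(3/12) = 0.026367.
Multiplying each by its prior: 3/5 · 0.016461 = 0.0098765, 1/5 · 0.0086708 = 0.0017342, 1/5 · 0.026367 = 0.0052734; summing to 0.016884.
Therefore the posterior P(urn A | data) = (0.0098765) / (0.016884) = 0.58496.

0.585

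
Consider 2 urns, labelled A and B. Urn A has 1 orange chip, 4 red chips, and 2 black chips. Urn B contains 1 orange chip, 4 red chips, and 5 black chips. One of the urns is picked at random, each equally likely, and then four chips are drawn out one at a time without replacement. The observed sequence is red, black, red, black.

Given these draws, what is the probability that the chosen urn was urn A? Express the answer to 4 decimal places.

Compute the likelihood of the observed sequence for each case: P(data | urn A) = (4/7)(2/6)(3/5)(1/4) = 1/35; P(data | urn B) = (4/10)(5/9)(3/8)(4/7) = 1/21.
Weighting by the prior gives 1/2 · 1/35 = 1/70, 1/2 · 1/21 = 1/42; these sum to 4/105.
Therefore the posterior P(urn A | data) = (1/70) / (4/105) = 3/8.

0.3750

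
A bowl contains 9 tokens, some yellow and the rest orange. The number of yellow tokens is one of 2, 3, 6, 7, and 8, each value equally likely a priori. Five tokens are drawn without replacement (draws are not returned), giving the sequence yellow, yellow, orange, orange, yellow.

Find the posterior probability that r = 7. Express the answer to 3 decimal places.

Under each hypothesis, the probability of the observed sequence is: P(data | r = 2) = (2/9)(1/8)(7/7)(6/6)(0/5) = 0; P(data | r = 3) = (3/9)(2/8)(6/7)(5/6)(1/5) = 1/84; P(data | r = 6) = (6/9)(5/8)(3/7)(2/6)(4/5) = 1/21; P(data | r = 7) = (7/9)(6/8)(2/7)(1/6)(5/5) = 1/36; P(data | r = 8) = (8/9)(7/8)(1/7)(0/6) = 0.
Weighting by the prior gives 1/5 · 0 = 0, 1/5 · 1/84 = 1/420, 1/5 · 1/21 = 1/105, 1/5 · 1/36 = 1/180, 1/5 · 0 = 0; summing to 11/630.
Therefore the posterior P(r = 7 | data) = (1/180) / (11/630) = 7/22.

0.318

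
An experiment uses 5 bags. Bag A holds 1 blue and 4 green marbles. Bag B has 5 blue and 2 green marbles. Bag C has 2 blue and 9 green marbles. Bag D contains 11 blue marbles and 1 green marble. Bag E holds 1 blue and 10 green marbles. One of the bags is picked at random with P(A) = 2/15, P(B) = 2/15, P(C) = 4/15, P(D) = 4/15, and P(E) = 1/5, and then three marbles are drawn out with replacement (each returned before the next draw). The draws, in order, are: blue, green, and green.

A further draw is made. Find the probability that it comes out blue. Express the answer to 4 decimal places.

0.2403

Under each hypothesis, the probability of the observed sequence is: P(data | bag A) = (1/5)(4/5)(4/5) = 0.128; P(data | bag B) = (5/7)(2/7)(2/7) = 0.058309; P(data | bag C) = (2/11)(9/11)(9/11) = 0.12171; P(data | bag D) = (11/12)(1/12)(1/12) = 0.0063657; P(data | bag E) = (1/11)(10/11)(10/11) = 0.075131.
Weighting by the prior gives 2/15 · 0.128 = 0.017067, 2/15 · 0.058309 = 0.0077745, 4/15 · 0.12171 = 0.032457, 4/15 · 0.0063657 = 0.0016975, 1/5 · 0.075131 = 0.015026; summing to 0.074022.
The posterior is then P(bag A | data) = 0.23056, P(bag B | data) = 0.10503, P(bag C | data) = 0.43848, P(bag D | data) = 0.022933, P(bag E | data) = 0.203.
The predictive probability is P(blue next | data) = (1/5)(0.23056) + (5/7)(0.10503) + (2/11)(0.43848) + (11/12)(0.022933) + (1/11)(0.203) = 0.24033.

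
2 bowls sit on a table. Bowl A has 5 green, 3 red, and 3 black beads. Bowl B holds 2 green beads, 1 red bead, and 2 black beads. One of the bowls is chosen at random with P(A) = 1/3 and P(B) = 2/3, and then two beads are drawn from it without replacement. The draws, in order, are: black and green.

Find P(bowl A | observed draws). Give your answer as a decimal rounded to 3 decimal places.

0.254

Under each hypothesis, the probability of the observed sequence is: P(data | bowl A) = (3/11)(5/10) = 3/22; P(data | bowl B) = (2/5)(2/4) = 1/5.
Multiplying each by its prior: 1/3 · 3/22 = 1/22, 2/3 · 1/5 = 2/15; with total 59/330.
Therefore the posterior P(bowl A | data) = (1/22) / (59/330) = 15/59.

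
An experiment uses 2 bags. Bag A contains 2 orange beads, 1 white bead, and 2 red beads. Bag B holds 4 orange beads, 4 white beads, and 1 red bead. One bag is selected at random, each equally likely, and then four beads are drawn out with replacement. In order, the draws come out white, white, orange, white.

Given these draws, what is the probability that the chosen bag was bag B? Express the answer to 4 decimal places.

0.9242

Under each hypothesis, the probability of the observed sequence is: P(data | bag A) = (1/5)(1/5)(2/5)(1/5) = 0.0032; P(data | bag B) = (4/9)(4/9)(4/9)(4/9) = 0.039018.
Weighting by the prior gives 1/2 · 0.0032 = 0.0016, 1/2 · 0.039018 = 0.019509; with total 0.021109.
So P(bag B | data) = (0.019509) / (0.021109) = 0.9242.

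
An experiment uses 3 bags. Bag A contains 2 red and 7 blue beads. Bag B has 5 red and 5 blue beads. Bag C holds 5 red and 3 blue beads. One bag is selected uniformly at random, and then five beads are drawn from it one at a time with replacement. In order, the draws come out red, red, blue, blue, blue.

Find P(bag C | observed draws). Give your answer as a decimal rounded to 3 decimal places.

Under each hypothesis, the probability of the observed sequence is: P(data | bag A) = (2/9)(2/9)(7/9)(7/9)(7/9) = 0.023235; P(data | bag B) = (5/10)(5/10)(5/10)(5/10)(5/10) = 0.03125; P(data | bag C) = (5/8)(5/8)(3/8)(3/8)(3/8) = 0.020599.
Weighting by the prior gives 1/3 · 0.023235 = 0.007745, 1/3 · 0.03125 = 0.010417, 1/3 · 0.020599 = 0.0068665; summing to 0.025028.
Therefore the posterior P(bag C | data) = (0.0068665) / (0.025028) = 0.27435.

0.274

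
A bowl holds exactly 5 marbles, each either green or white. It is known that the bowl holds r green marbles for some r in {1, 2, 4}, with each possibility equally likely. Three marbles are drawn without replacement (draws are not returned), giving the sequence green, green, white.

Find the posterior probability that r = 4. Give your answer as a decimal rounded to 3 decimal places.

Under each hypothesis, the probability of the observed sequence is: P(data | r = 1) = (1/5)(0/4) = 0; P(data | r = 2) = (2/5)(1/4)(3/3) = 1/10; P(data | r = 4) = (4/5)(3/4)(1/3) = 1/5.
Weighting by the prior gives 1/3 · 0 = 0, 1/3 · 1/10 = 1/30, 1/3 · 1/5 = 1/15; these sum to 1/10.
So P(r = 4 | data) = (1/15) / (1/10) = 2/3.

0.667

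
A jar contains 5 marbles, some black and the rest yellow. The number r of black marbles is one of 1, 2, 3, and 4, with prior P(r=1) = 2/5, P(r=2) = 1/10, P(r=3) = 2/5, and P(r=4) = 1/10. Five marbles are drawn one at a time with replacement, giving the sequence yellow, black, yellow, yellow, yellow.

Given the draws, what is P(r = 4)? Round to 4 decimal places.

0.0029

Compute the likelihood of the observed sequence for each case: P(data | r = 1) = (4/5)(1/5)(4/5)(4/5)(4/5) = 0.08192; P(data | r = 2) = (3/5)(2/5)(3/5)(3/5)(3/5) = 0.05184; P(data | r = 3) = (2/5)(3/5)(2/5)(2/5)(2/5) = 0.01536; P(data | r = 4) = (1/5)(4/5)(1/5)(1/5)(1/5) = 0.00128.
The prior-weighted likelihoods are 2/5 · 0.08192 = 0.032768, 1/10 · 0.05184 = 0.005184, 2/5 · 0.01536 = 0.006144, 1/10 · 0.00128 = 0.000128; these sum to 0.044224.
Therefore the posterior P(r = 4 | data) = (0.000128) / (0.044224) = 0.0028944.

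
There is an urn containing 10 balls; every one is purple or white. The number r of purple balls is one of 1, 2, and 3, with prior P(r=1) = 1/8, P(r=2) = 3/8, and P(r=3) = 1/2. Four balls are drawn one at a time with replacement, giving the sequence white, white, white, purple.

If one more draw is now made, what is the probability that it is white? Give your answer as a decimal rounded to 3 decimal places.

Under each hypothesis, the probability of the observed sequence is: P(data | r = 1) = (9/10)(9/10)(9/10)(1/10) = 0.0729; P(data | r = 2) = (8/10)(8/10)(8/10)(2/10) = 0.1024; P(data | r = 3) = (7/10)(7/10)(7/10)(3/10) = 0.1029.
Multiplying each by its prior: 1/8 · 0.0729 = 0.0091125, 3/8 · 0.1024 = 0.0384, 1/2 · 0.1029 = 0.05145; summing to 0.098962.
The posterior is then P(r = 1 | data) = 0.09208, P(r = 2 | data) = 0.38803, P(r = 3 | data) = 0.51989.
So P(white next | data) = Σ P(white next | H) P(H | data) = (9/10)(0.09208) + (4/5)(0.38803) + (7/10)(0.51989) = 0.75722.

0.757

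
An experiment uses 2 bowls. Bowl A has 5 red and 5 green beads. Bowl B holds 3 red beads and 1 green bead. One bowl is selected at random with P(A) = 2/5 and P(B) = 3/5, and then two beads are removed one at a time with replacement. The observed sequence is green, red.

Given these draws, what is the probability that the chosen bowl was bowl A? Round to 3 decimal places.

0.471

The likelihood of the observed sequence under each hypothesis: P(data | bowl A) = (5/10)(5/10) = 1/4; P(data | bowl B) = (1/4)(3/4) = 3/16.
Multiplying each by its prior: 2/5 · 1/4 = 1/10, 3/5 · 3/16 = 9/80; these sum to 17/80.
By Bayes' rule, P(bowl A | data) = (1/10) / (17/80) = 8/17.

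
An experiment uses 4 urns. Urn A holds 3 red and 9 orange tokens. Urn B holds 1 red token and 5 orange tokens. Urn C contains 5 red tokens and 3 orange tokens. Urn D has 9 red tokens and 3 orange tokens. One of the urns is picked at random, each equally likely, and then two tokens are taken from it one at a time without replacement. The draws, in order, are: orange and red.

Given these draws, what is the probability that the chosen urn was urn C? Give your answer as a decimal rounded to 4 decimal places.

Compute the likelihood of the observed sequence for each case: P(data | urn A) = (9/12)(3/11) = 0.20455; P(data | urn B) = (5/6)(1/5) = 0.16667; P(data | urn C) = (3/8)(5/7) = 0.26786; P(data | urn D) = (3/12)(9/11) = 0.20455.
Weighting by the prior gives 1/4 · 0.20455 = 0.051136, 1/4 · 0.16667 = 0.041667, 1/4 · 0.26786 = 0.066964, 1/4 · 0.20455 = 0.051136; with total 0.2109.
By Bayes' rule, P(urn C | data) = (0.066964) / (0.2109) = 0.31751.

0.3175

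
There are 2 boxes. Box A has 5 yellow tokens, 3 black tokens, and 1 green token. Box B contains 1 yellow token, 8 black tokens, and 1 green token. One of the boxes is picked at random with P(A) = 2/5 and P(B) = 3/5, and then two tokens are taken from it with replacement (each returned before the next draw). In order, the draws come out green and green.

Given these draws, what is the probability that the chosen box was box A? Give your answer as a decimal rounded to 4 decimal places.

0.4515

Compute the likelihood of the observed sequence for each case: P(data | box A) = (1/9)(1/9) = 0.012346; P(data | box B) = (1/10)(1/10) = 0.01.
The prior-weighted likelihoods are 2/5 · 0.012346 = 0.0049383, 3/5 · 0.01 = 0.006; summing to 0.010938.
Hence P(box A | data) = (0.0049383) / (0.010938) = 0.45147.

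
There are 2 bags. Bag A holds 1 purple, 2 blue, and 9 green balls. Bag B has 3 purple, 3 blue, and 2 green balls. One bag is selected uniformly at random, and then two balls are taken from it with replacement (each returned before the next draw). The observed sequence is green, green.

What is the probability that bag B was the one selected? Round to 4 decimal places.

Under each hypothesis, the probability of the observed sequence is: P(data | bag A) = (9/12)(9/12) = 9/16; P(data | bag B) = (2/8)(2/8) = 1/16.
Multiplying each by its prior: 1/2 · 9/16 = 9/32, 1/2 · 1/16 = 1/32; with total 5/16.
Hence P(bag B | data) = (1/32) / (5/16) = 1/10.

0.1000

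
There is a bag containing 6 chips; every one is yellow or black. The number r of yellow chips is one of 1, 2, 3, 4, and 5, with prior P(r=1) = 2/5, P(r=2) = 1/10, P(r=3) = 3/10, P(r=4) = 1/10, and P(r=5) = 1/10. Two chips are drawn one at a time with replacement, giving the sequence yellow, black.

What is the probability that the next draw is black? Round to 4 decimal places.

The likelihood of the observed sequence under each hypothesis: P(data | r = 1) = (1/6)(5/6) = 5/36; P(data | r = 2) = (2/6)(4/6) = 2/9; P(data | r = 3) = (3/6)(3/6) = 1/4; P(data | r = 4) = (4/6)(2/6) = 2/9; P(data | r = 5) = (5/6)(1/6) = 5/36.
Weighting by the prior gives 2/5 · 5/36 = 1/18, 1/10 · 2/9 = 1/45, 3/10 · 1/4 = 3/40, 1/10 · 2/9 = 1/45, 1/10 · 5/36 = 1/72; with total 17/90.
Dividing through by the total gives posterior P(r = 1 | data) = 5/17, P(r = 2 | data) = 2/17, P(r = 3 | data) = 27/68, P(r = 4 | data) = 2/17, P(r = 5 | data) = 5/68.
So P(black next | data) = Σ P(black next | H) P(H | data) = (5/6)(5/17) + (2/3)(2/17) + (1/2)(27/68) + (1/3)(2/17) + (1/6)(5/68) = 39/68.

0.5735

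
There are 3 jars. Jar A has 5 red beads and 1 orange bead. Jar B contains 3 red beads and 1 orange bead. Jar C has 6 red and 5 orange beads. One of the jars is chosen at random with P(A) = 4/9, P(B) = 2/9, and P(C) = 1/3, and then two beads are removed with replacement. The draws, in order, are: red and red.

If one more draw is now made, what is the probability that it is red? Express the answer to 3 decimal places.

0.760

For each hypothesis, P(data | H) works out to: P(data | jar A) = (5/6)(5/6) = 0.69444; P(data | jar B) = (3/4)(3/4) = 0.5625; P(data | jar C) = (6/11)(6/11) = 0.29752.
Weighting by the prior gives 4/9 · 0.69444 = 0.30864, 2/9 · 0.5625 = 0.125, 1/3 · 0.29752 = 0.099174; summing to 0.53282.
Normalising, the posterior is P(jar A | data) = 0.57927, P(jar B | data) = 0.2346, P(jar C | data) = 0.18613.
Averaging over the posterior, P(red next | data) = (5/6)(0.57927) + (3/4)(0.2346) + (6/11)(0.18613) = 0.7602.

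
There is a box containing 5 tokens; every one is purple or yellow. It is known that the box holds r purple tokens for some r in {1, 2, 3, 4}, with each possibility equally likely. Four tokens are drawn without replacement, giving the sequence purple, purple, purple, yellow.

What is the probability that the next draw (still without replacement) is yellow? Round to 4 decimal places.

The likelihood of the observed sequence under each hypothesis: P(data | r = 1) = (1/5)(0/4) = 0; P(data | r = 2) = (2/5)(1/4)(0/3) = 0; P(data | r = 3) = (3/5)(2/4)(1/3)(2/2) = 1/10; P(data | r = 4) = (4/5)(3/4)(2/3)(1/2) = 1/5.
Multiplying each by its prior: 1/4 · 0 = 0, 1/4 · 0 = 0, 1/4 · 1/10 = 1/40, 1/4 · 1/5 = 1/20; with total 3/40.
Dividing through by the total gives posterior P(r = 1 | data) = 0, P(r = 2 | data) = 0, P(r = 3 | data) = 1/3, P(r = 4 | data) = 2/3.
The predictive probability is P(yellow next | data) = (1)(1/3) + (0)(2/3) = 1/3.

0.3333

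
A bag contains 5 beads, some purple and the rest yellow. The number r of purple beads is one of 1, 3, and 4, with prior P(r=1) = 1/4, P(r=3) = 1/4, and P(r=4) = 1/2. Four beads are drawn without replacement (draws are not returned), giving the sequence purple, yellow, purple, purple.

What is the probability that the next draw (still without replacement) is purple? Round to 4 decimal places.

0.8000

For each hypothesis, P(data | H) works out to: P(data | r = 1) = (1/5)(4/4)(0/3) = 0; P(data | r = 3) = (3/5)(2/4)(2/3)(1/2) = 1/10; P(data | r = 4) = (4/5)(1/4)(3/3)(2/2) = 1/5.
Multiplying each by its prior: 1/4 · 0 = 0, 1/4 · 1/10 = 1/40, 1/2 · 1/5 = 1/10; with total 1/8.
Dividing through by the total gives posterior P(r = 1 | data) = 0, P(r = 3 | data) = 1/5, P(r = 4 | data) = 4/5.
The predictive probability is P(purple next | data) = (0)(1/5) + (1)(4/5) = 4/5.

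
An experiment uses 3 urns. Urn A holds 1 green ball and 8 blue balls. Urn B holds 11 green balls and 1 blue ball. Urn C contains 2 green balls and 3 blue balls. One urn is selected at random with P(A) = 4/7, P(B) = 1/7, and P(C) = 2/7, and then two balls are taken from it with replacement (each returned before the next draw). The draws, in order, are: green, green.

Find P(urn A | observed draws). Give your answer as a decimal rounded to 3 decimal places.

0.041

The likelihood of the observed sequence under each hypothesis: P(data | urn A) = (1/9)(1/9) = 0.012346; P(data | urn B) = (11/12)(11/12) = 0.84028; P(data | urn C) = (2/5)(2/5) = 0.16.
Weighting by the prior gives 4/7 · 0.012346 = 0.0070547, 1/7 · 0.84028 = 0.12004, 2/7 · 0.16 = 0.045714; with total 0.17281.
So P(urn A | data) = (0.0070547) / (0.17281) = 0.040824.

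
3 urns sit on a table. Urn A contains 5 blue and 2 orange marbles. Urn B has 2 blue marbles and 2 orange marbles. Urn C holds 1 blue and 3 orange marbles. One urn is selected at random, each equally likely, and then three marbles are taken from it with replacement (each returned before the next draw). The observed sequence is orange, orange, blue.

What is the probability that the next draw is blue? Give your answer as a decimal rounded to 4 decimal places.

0.4300

Compute the likelihood of the observed sequence for each case: P(data | urn A) = (2/7)(2/7)(5/7) = 0.058309; P(data | urn B) = (2/4)(2/4)(2/4) = 0.125; P(data | urn C) = (3/4)(3/4)(1/4) = 0.14062.
The prior-weighted likelihoods are 1/3 · 0.058309 = 0.019436, 1/3 · 0.125 = 0.041667, 1/3 · 0.14062 = 0.046875; with total 0.10798.
Normalising, the posterior is P(urn A | data) = 0.18, P(urn B | data) = 0.38588, P(urn C | data) = 0.43412.
Averaging over the posterior, P(blue next | data) = (5/7)(0.18) + (1/2)(0.38588) + (1/4)(0.43412) = 0.43004.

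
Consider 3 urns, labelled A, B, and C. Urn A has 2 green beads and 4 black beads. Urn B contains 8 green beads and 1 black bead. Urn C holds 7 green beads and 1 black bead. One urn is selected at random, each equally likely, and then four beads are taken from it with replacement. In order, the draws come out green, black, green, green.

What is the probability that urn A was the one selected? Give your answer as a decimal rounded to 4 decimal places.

Under each hypothesis, the probability of the observed sequence is: P(data | urn A) = (2/6)(4/6)(2/6)(2/6) = 0.024691; P(data | urn B) = (8/9)(1/9)(8/9)(8/9) = 0.078037; P(data | urn C) = (7/8)(1/8)(7/8)(7/8) = 0.08374.
The prior-weighted likelihoods are 1/3 · 0.024691 = 0.0082305, 1/3 · 0.078037 = 0.026012, 1/3 · 0.08374 = 0.027913; these sum to 0.062156.
So P(urn A | data) = (0.0082305) / (0.062156) = 0.13242.

0.1324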